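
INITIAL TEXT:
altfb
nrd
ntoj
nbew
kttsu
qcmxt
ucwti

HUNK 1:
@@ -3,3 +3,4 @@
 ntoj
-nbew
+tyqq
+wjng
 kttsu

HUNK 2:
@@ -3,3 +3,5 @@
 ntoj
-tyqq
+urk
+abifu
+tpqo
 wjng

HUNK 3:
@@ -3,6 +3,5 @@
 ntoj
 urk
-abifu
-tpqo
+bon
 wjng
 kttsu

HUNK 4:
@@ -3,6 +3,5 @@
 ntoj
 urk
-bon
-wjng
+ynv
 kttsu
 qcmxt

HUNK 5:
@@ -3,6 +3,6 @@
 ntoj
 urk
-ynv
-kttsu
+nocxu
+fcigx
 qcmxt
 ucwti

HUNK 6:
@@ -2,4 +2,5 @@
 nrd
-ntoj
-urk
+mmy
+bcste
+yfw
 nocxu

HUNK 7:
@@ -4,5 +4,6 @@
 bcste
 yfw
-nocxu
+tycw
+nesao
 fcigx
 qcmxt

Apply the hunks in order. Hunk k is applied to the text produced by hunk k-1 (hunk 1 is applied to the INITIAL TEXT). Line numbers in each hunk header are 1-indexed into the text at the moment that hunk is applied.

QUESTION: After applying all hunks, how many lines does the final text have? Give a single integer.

Hunk 1: at line 3 remove [nbew] add [tyqq,wjng] -> 8 lines: altfb nrd ntoj tyqq wjng kttsu qcmxt ucwti
Hunk 2: at line 3 remove [tyqq] add [urk,abifu,tpqo] -> 10 lines: altfb nrd ntoj urk abifu tpqo wjng kttsu qcmxt ucwti
Hunk 3: at line 3 remove [abifu,tpqo] add [bon] -> 9 lines: altfb nrd ntoj urk bon wjng kttsu qcmxt ucwti
Hunk 4: at line 3 remove [bon,wjng] add [ynv] -> 8 lines: altfb nrd ntoj urk ynv kttsu qcmxt ucwti
Hunk 5: at line 3 remove [ynv,kttsu] add [nocxu,fcigx] -> 8 lines: altfb nrd ntoj urk nocxu fcigx qcmxt ucwti
Hunk 6: at line 2 remove [ntoj,urk] add [mmy,bcste,yfw] -> 9 lines: altfb nrd mmy bcste yfw nocxu fcigx qcmxt ucwti
Hunk 7: at line 4 remove [nocxu] add [tycw,nesao] -> 10 lines: altfb nrd mmy bcste yfw tycw nesao fcigx qcmxt ucwti
Final line count: 10

Answer: 10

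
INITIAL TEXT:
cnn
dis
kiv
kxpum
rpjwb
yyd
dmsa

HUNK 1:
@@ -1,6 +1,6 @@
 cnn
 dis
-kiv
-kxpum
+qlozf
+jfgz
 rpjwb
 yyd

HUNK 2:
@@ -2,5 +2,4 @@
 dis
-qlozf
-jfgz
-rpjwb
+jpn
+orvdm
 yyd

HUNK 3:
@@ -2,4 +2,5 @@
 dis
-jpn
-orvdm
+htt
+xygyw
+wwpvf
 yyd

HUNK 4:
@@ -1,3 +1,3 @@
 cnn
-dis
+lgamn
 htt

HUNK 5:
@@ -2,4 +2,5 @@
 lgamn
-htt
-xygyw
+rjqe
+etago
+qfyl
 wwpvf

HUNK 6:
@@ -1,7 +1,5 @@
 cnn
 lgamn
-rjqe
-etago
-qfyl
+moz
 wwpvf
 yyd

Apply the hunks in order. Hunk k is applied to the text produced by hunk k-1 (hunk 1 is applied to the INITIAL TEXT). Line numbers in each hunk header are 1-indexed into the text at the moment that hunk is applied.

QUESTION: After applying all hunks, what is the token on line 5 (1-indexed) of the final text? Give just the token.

Hunk 1: at line 1 remove [kiv,kxpum] add [qlozf,jfgz] -> 7 lines: cnn dis qlozf jfgz rpjwb yyd dmsa
Hunk 2: at line 2 remove [qlozf,jfgz,rpjwb] add [jpn,orvdm] -> 6 lines: cnn dis jpn orvdm yyd dmsa
Hunk 3: at line 2 remove [jpn,orvdm] add [htt,xygyw,wwpvf] -> 7 lines: cnn dis htt xygyw wwpvf yyd dmsa
Hunk 4: at line 1 remove [dis] add [lgamn] -> 7 lines: cnn lgamn htt xygyw wwpvf yyd dmsa
Hunk 5: at line 2 remove [htt,xygyw] add [rjqe,etago,qfyl] -> 8 lines: cnn lgamn rjqe etago qfyl wwpvf yyd dmsa
Hunk 6: at line 1 remove [rjqe,etago,qfyl] add [moz] -> 6 lines: cnn lgamn moz wwpvf yyd dmsa
Final line 5: yyd

Answer: yyd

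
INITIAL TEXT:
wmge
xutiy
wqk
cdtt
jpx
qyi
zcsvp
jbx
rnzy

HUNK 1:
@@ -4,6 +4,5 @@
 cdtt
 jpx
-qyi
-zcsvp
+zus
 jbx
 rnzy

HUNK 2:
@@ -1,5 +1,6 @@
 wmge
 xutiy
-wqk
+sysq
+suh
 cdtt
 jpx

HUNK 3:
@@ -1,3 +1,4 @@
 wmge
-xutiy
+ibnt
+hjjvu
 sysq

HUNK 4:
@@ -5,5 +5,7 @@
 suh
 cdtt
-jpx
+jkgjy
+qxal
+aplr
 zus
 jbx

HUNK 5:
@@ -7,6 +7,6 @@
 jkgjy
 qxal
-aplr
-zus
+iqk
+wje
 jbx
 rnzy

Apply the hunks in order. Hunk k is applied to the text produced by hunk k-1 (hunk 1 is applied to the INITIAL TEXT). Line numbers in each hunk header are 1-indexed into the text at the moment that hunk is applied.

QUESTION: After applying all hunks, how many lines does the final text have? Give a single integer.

Answer: 12

Derivation:
Hunk 1: at line 4 remove [qyi,zcsvp] add [zus] -> 8 lines: wmge xutiy wqk cdtt jpx zus jbx rnzy
Hunk 2: at line 1 remove [wqk] add [sysq,suh] -> 9 lines: wmge xutiy sysq suh cdtt jpx zus jbx rnzy
Hunk 3: at line 1 remove [xutiy] add [ibnt,hjjvu] -> 10 lines: wmge ibnt hjjvu sysq suh cdtt jpx zus jbx rnzy
Hunk 4: at line 5 remove [jpx] add [jkgjy,qxal,aplr] -> 12 lines: wmge ibnt hjjvu sysq suh cdtt jkgjy qxal aplr zus jbx rnzy
Hunk 5: at line 7 remove [aplr,zus] add [iqk,wje] -> 12 lines: wmge ibnt hjjvu sysq suh cdtt jkgjy qxal iqk wje jbx rnzy
Final line count: 12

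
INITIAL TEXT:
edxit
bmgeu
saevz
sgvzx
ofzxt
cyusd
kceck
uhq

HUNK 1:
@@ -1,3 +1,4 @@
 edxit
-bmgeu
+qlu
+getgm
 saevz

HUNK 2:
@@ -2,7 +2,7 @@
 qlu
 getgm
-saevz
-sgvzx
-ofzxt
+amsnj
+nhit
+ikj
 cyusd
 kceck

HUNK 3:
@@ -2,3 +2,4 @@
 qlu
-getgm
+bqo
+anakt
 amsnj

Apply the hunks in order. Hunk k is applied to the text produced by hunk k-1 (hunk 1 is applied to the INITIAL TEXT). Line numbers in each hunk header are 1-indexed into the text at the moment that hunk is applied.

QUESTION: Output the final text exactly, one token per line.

Answer: edxit
qlu
bqo
anakt
amsnj
nhit
ikj
cyusd
kceck
uhq

Derivation:
Hunk 1: at line 1 remove [bmgeu] add [qlu,getgm] -> 9 lines: edxit qlu getgm saevz sgvzx ofzxt cyusd kceck uhq
Hunk 2: at line 2 remove [saevz,sgvzx,ofzxt] add [amsnj,nhit,ikj] -> 9 lines: edxit qlu getgm amsnj nhit ikj cyusd kceck uhq
Hunk 3: at line 2 remove [getgm] add [bqo,anakt] -> 10 lines: edxit qlu bqo anakt amsnj nhit ikj cyusd kceck uhq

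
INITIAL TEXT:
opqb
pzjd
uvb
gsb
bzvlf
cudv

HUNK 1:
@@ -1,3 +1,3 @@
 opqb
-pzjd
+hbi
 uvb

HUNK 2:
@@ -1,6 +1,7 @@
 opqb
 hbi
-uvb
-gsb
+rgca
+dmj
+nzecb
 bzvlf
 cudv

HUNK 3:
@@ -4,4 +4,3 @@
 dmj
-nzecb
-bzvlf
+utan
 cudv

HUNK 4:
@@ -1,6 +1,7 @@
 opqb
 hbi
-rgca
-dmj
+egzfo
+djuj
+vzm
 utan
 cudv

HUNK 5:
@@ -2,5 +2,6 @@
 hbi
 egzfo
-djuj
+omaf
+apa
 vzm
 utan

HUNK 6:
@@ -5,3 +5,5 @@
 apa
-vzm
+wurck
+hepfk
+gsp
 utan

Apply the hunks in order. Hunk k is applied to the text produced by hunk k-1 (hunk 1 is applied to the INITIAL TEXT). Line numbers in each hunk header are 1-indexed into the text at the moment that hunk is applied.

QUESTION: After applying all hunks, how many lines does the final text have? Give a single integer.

Answer: 10

Derivation:
Hunk 1: at line 1 remove [pzjd] add [hbi] -> 6 lines: opqb hbi uvb gsb bzvlf cudv
Hunk 2: at line 1 remove [uvb,gsb] add [rgca,dmj,nzecb] -> 7 lines: opqb hbi rgca dmj nzecb bzvlf cudv
Hunk 3: at line 4 remove [nzecb,bzvlf] add [utan] -> 6 lines: opqb hbi rgca dmj utan cudv
Hunk 4: at line 1 remove [rgca,dmj] add [egzfo,djuj,vzm] -> 7 lines: opqb hbi egzfo djuj vzm utan cudv
Hunk 5: at line 2 remove [djuj] add [omaf,apa] -> 8 lines: opqb hbi egzfo omaf apa vzm utan cudv
Hunk 6: at line 5 remove [vzm] add [wurck,hepfk,gsp] -> 10 lines: opqb hbi egzfo omaf apa wurck hepfk gsp utan cudv
Final line count: 10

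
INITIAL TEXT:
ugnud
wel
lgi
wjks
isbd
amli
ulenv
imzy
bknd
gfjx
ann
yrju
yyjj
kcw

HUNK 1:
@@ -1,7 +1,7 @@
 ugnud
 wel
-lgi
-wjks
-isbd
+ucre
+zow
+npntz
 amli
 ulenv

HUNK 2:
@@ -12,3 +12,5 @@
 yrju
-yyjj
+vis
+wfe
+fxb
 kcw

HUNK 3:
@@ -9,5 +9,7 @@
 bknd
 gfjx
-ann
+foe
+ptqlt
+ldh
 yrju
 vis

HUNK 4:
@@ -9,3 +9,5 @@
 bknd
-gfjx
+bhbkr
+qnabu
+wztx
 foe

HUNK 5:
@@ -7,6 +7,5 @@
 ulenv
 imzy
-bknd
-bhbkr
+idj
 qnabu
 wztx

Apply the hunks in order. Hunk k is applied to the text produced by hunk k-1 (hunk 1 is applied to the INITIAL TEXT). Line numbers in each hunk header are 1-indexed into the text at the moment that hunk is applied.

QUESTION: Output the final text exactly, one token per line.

Answer: ugnud
wel
ucre
zow
npntz
amli
ulenv
imzy
idj
qnabu
wztx
foe
ptqlt
ldh
yrju
vis
wfe
fxb
kcw

Derivation:
Hunk 1: at line 1 remove [lgi,wjks,isbd] add [ucre,zow,npntz] -> 14 lines: ugnud wel ucre zow npntz amli ulenv imzy bknd gfjx ann yrju yyjj kcw
Hunk 2: at line 12 remove [yyjj] add [vis,wfe,fxb] -> 16 lines: ugnud wel ucre zow npntz amli ulenv imzy bknd gfjx ann yrju vis wfe fxb kcw
Hunk 3: at line 9 remove [ann] add [foe,ptqlt,ldh] -> 18 lines: ugnud wel ucre zow npntz amli ulenv imzy bknd gfjx foe ptqlt ldh yrju vis wfe fxb kcw
Hunk 4: at line 9 remove [gfjx] add [bhbkr,qnabu,wztx] -> 20 lines: ugnud wel ucre zow npntz amli ulenv imzy bknd bhbkr qnabu wztx foe ptqlt ldh yrju vis wfe fxb kcw
Hunk 5: at line 7 remove [bknd,bhbkr] add [idj] -> 19 lines: ugnud wel ucre zow npntz amli ulenv imzy idj qnabu wztx foe ptqlt ldh yrju vis wfe fxb kcw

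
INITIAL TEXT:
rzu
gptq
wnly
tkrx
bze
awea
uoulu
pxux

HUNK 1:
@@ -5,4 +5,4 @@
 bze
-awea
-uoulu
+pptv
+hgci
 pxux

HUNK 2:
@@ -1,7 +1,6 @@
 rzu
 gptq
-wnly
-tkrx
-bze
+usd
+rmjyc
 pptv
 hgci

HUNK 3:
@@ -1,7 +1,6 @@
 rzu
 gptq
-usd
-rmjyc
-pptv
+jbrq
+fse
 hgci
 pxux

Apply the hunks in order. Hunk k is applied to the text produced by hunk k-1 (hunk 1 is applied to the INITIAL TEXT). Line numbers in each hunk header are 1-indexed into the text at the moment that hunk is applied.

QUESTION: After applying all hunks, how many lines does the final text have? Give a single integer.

Answer: 6

Derivation:
Hunk 1: at line 5 remove [awea,uoulu] add [pptv,hgci] -> 8 lines: rzu gptq wnly tkrx bze pptv hgci pxux
Hunk 2: at line 1 remove [wnly,tkrx,bze] add [usd,rmjyc] -> 7 lines: rzu gptq usd rmjyc pptv hgci pxux
Hunk 3: at line 1 remove [usd,rmjyc,pptv] add [jbrq,fse] -> 6 lines: rzu gptq jbrq fse hgci pxux
Final line count: 6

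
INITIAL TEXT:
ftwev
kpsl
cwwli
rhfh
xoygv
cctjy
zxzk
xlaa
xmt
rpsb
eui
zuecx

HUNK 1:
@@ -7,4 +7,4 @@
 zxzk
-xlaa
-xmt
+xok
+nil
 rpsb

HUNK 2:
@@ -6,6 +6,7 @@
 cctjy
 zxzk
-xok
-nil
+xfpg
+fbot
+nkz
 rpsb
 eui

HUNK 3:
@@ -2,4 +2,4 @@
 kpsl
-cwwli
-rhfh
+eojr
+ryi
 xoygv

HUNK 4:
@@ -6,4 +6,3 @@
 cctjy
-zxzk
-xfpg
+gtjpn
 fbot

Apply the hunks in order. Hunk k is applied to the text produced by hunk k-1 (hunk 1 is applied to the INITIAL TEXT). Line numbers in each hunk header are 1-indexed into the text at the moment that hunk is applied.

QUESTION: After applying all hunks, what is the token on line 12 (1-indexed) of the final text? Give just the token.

Hunk 1: at line 7 remove [xlaa,xmt] add [xok,nil] -> 12 lines: ftwev kpsl cwwli rhfh xoygv cctjy zxzk xok nil rpsb eui zuecx
Hunk 2: at line 6 remove [xok,nil] add [xfpg,fbot,nkz] -> 13 lines: ftwev kpsl cwwli rhfh xoygv cctjy zxzk xfpg fbot nkz rpsb eui zuecx
Hunk 3: at line 2 remove [cwwli,rhfh] add [eojr,ryi] -> 13 lines: ftwev kpsl eojr ryi xoygv cctjy zxzk xfpg fbot nkz rpsb eui zuecx
Hunk 4: at line 6 remove [zxzk,xfpg] add [gtjpn] -> 12 lines: ftwev kpsl eojr ryi xoygv cctjy gtjpn fbot nkz rpsb eui zuecx
Final line 12: zuecx

Answer: zuecx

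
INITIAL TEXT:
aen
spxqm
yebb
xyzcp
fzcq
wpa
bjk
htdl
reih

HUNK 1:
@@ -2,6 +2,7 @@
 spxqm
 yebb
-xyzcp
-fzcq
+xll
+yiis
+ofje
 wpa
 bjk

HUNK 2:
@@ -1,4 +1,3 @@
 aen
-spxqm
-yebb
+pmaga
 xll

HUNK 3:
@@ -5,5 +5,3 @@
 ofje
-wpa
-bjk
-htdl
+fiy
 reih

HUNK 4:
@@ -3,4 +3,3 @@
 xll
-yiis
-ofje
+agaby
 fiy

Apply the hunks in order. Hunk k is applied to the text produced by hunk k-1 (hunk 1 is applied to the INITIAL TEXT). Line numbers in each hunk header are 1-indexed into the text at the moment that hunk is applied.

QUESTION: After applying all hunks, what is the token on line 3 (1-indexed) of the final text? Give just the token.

Hunk 1: at line 2 remove [xyzcp,fzcq] add [xll,yiis,ofje] -> 10 lines: aen spxqm yebb xll yiis ofje wpa bjk htdl reih
Hunk 2: at line 1 remove [spxqm,yebb] add [pmaga] -> 9 lines: aen pmaga xll yiis ofje wpa bjk htdl reih
Hunk 3: at line 5 remove [wpa,bjk,htdl] add [fiy] -> 7 lines: aen pmaga xll yiis ofje fiy reih
Hunk 4: at line 3 remove [yiis,ofje] add [agaby] -> 6 lines: aen pmaga xll agaby fiy reih
Final line 3: xll

Answer: xll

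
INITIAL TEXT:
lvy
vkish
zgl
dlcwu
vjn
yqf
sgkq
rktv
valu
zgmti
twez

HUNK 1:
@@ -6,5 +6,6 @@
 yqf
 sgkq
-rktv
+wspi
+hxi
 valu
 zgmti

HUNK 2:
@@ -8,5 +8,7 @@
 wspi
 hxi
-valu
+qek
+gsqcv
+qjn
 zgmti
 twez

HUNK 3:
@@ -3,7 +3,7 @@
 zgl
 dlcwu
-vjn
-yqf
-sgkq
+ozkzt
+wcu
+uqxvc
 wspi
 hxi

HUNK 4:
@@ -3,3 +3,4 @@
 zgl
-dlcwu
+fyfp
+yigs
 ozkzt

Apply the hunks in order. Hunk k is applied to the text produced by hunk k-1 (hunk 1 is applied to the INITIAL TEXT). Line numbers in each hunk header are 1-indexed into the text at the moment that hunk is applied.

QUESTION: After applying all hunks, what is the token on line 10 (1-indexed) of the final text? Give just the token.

Answer: hxi

Derivation:
Hunk 1: at line 6 remove [rktv] add [wspi,hxi] -> 12 lines: lvy vkish zgl dlcwu vjn yqf sgkq wspi hxi valu zgmti twez
Hunk 2: at line 8 remove [valu] add [qek,gsqcv,qjn] -> 14 lines: lvy vkish zgl dlcwu vjn yqf sgkq wspi hxi qek gsqcv qjn zgmti twez
Hunk 3: at line 3 remove [vjn,yqf,sgkq] add [ozkzt,wcu,uqxvc] -> 14 lines: lvy vkish zgl dlcwu ozkzt wcu uqxvc wspi hxi qek gsqcv qjn zgmti twez
Hunk 4: at line 3 remove [dlcwu] add [fyfp,yigs] -> 15 lines: lvy vkish zgl fyfp yigs ozkzt wcu uqxvc wspi hxi qek gsqcv qjn zgmti twez
Final line 10: hxi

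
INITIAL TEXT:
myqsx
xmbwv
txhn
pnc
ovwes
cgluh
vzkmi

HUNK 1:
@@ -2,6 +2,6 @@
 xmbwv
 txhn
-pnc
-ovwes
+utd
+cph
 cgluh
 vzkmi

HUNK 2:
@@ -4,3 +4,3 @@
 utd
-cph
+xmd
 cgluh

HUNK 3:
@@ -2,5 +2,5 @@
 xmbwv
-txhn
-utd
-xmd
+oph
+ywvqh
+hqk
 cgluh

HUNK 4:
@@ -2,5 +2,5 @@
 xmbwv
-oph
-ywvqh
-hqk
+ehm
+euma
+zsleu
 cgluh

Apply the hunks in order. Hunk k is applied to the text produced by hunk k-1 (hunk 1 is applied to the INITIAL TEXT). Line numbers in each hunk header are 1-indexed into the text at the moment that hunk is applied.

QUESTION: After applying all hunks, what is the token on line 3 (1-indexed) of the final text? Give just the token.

Hunk 1: at line 2 remove [pnc,ovwes] add [utd,cph] -> 7 lines: myqsx xmbwv txhn utd cph cgluh vzkmi
Hunk 2: at line 4 remove [cph] add [xmd] -> 7 lines: myqsx xmbwv txhn utd xmd cgluh vzkmi
Hunk 3: at line 2 remove [txhn,utd,xmd] add [oph,ywvqh,hqk] -> 7 lines: myqsx xmbwv oph ywvqh hqk cgluh vzkmi
Hunk 4: at line 2 remove [oph,ywvqh,hqk] add [ehm,euma,zsleu] -> 7 lines: myqsx xmbwv ehm euma zsleu cgluh vzkmi
Final line 3: ehm

Answer: ehm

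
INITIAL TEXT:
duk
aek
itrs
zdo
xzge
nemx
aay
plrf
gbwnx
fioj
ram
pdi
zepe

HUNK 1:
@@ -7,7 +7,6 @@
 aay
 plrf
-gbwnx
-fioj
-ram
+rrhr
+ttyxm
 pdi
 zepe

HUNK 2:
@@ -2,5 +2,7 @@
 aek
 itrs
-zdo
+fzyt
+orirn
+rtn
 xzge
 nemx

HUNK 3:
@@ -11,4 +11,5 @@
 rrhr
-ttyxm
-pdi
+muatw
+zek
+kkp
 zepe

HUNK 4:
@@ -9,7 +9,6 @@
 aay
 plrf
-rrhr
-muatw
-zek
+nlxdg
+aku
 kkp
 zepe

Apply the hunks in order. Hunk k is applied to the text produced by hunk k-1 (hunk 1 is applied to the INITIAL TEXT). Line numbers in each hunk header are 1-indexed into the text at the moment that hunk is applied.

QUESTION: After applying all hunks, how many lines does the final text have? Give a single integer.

Hunk 1: at line 7 remove [gbwnx,fioj,ram] add [rrhr,ttyxm] -> 12 lines: duk aek itrs zdo xzge nemx aay plrf rrhr ttyxm pdi zepe
Hunk 2: at line 2 remove [zdo] add [fzyt,orirn,rtn] -> 14 lines: duk aek itrs fzyt orirn rtn xzge nemx aay plrf rrhr ttyxm pdi zepe
Hunk 3: at line 11 remove [ttyxm,pdi] add [muatw,zek,kkp] -> 15 lines: duk aek itrs fzyt orirn rtn xzge nemx aay plrf rrhr muatw zek kkp zepe
Hunk 4: at line 9 remove [rrhr,muatw,zek] add [nlxdg,aku] -> 14 lines: duk aek itrs fzyt orirn rtn xzge nemx aay plrf nlxdg aku kkp zepe
Final line count: 14

Answer: 14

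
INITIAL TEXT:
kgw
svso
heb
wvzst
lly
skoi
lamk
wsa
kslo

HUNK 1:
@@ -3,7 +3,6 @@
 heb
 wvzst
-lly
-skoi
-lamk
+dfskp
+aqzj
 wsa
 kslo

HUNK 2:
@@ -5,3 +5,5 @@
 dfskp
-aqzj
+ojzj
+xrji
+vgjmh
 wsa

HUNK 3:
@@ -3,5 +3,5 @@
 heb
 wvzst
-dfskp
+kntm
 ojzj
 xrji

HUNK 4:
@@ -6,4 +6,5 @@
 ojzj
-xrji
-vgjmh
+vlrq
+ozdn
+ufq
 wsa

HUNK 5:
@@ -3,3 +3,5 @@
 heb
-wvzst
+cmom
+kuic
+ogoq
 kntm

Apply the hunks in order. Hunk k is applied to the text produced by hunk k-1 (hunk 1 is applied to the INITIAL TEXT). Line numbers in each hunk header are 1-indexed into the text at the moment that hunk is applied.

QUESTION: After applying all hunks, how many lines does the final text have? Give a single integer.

Hunk 1: at line 3 remove [lly,skoi,lamk] add [dfskp,aqzj] -> 8 lines: kgw svso heb wvzst dfskp aqzj wsa kslo
Hunk 2: at line 5 remove [aqzj] add [ojzj,xrji,vgjmh] -> 10 lines: kgw svso heb wvzst dfskp ojzj xrji vgjmh wsa kslo
Hunk 3: at line 3 remove [dfskp] add [kntm] -> 10 lines: kgw svso heb wvzst kntm ojzj xrji vgjmh wsa kslo
Hunk 4: at line 6 remove [xrji,vgjmh] add [vlrq,ozdn,ufq] -> 11 lines: kgw svso heb wvzst kntm ojzj vlrq ozdn ufq wsa kslo
Hunk 5: at line 3 remove [wvzst] add [cmom,kuic,ogoq] -> 13 lines: kgw svso heb cmom kuic ogoq kntm ojzj vlrq ozdn ufq wsa kslo
Final line count: 13

Answer: 13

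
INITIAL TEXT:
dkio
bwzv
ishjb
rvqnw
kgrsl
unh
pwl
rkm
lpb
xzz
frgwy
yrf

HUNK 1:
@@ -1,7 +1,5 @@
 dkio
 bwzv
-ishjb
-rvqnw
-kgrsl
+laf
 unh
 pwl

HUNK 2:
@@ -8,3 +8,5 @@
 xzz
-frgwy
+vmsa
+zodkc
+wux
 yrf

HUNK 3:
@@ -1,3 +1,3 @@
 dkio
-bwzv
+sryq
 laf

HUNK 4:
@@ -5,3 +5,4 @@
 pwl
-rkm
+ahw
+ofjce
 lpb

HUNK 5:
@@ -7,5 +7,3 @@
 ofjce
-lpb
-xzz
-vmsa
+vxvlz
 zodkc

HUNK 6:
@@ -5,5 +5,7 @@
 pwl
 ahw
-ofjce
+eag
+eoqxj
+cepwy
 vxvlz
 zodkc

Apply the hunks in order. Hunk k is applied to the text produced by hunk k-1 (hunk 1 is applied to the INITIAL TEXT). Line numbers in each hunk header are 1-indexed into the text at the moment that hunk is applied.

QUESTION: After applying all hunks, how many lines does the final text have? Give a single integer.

Hunk 1: at line 1 remove [ishjb,rvqnw,kgrsl] add [laf] -> 10 lines: dkio bwzv laf unh pwl rkm lpb xzz frgwy yrf
Hunk 2: at line 8 remove [frgwy] add [vmsa,zodkc,wux] -> 12 lines: dkio bwzv laf unh pwl rkm lpb xzz vmsa zodkc wux yrf
Hunk 3: at line 1 remove [bwzv] add [sryq] -> 12 lines: dkio sryq laf unh pwl rkm lpb xzz vmsa zodkc wux yrf
Hunk 4: at line 5 remove [rkm] add [ahw,ofjce] -> 13 lines: dkio sryq laf unh pwl ahw ofjce lpb xzz vmsa zodkc wux yrf
Hunk 5: at line 7 remove [lpb,xzz,vmsa] add [vxvlz] -> 11 lines: dkio sryq laf unh pwl ahw ofjce vxvlz zodkc wux yrf
Hunk 6: at line 5 remove [ofjce] add [eag,eoqxj,cepwy] -> 13 lines: dkio sryq laf unh pwl ahw eag eoqxj cepwy vxvlz zodkc wux yrf
Final line count: 13

Answer: 13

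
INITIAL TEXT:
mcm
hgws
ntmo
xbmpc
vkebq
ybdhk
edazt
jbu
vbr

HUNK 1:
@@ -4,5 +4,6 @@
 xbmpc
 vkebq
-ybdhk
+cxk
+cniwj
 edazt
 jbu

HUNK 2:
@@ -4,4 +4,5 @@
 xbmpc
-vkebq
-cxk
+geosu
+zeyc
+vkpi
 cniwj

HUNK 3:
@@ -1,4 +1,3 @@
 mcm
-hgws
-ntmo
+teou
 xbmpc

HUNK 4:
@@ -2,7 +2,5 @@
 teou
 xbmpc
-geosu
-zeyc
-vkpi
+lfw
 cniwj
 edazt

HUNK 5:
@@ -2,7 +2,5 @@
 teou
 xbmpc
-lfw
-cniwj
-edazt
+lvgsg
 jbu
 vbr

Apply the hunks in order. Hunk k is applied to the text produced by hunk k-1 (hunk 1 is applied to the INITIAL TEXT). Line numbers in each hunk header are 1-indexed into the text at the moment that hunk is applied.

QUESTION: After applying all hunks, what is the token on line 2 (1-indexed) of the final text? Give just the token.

Answer: teou

Derivation:
Hunk 1: at line 4 remove [ybdhk] add [cxk,cniwj] -> 10 lines: mcm hgws ntmo xbmpc vkebq cxk cniwj edazt jbu vbr
Hunk 2: at line 4 remove [vkebq,cxk] add [geosu,zeyc,vkpi] -> 11 lines: mcm hgws ntmo xbmpc geosu zeyc vkpi cniwj edazt jbu vbr
Hunk 3: at line 1 remove [hgws,ntmo] add [teou] -> 10 lines: mcm teou xbmpc geosu zeyc vkpi cniwj edazt jbu vbr
Hunk 4: at line 2 remove [geosu,zeyc,vkpi] add [lfw] -> 8 lines: mcm teou xbmpc lfw cniwj edazt jbu vbr
Hunk 5: at line 2 remove [lfw,cniwj,edazt] add [lvgsg] -> 6 lines: mcm teou xbmpc lvgsg jbu vbr
Final line 2: teou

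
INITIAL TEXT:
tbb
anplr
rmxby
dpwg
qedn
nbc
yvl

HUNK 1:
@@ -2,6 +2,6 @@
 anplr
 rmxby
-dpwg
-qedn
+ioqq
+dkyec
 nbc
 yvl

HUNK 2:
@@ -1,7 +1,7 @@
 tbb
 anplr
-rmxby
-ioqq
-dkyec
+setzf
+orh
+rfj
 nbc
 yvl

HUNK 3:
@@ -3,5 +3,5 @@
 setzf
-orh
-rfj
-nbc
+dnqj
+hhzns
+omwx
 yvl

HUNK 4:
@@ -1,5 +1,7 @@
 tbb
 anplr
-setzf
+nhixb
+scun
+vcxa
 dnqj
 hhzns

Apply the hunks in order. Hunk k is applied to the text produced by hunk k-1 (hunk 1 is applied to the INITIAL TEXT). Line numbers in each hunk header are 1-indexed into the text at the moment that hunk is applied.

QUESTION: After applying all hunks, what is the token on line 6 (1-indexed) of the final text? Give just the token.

Answer: dnqj

Derivation:
Hunk 1: at line 2 remove [dpwg,qedn] add [ioqq,dkyec] -> 7 lines: tbb anplr rmxby ioqq dkyec nbc yvl
Hunk 2: at line 1 remove [rmxby,ioqq,dkyec] add [setzf,orh,rfj] -> 7 lines: tbb anplr setzf orh rfj nbc yvl
Hunk 3: at line 3 remove [orh,rfj,nbc] add [dnqj,hhzns,omwx] -> 7 lines: tbb anplr setzf dnqj hhzns omwx yvl
Hunk 4: at line 1 remove [setzf] add [nhixb,scun,vcxa] -> 9 lines: tbb anplr nhixb scun vcxa dnqj hhzns omwx yvl
Final line 6: dnqj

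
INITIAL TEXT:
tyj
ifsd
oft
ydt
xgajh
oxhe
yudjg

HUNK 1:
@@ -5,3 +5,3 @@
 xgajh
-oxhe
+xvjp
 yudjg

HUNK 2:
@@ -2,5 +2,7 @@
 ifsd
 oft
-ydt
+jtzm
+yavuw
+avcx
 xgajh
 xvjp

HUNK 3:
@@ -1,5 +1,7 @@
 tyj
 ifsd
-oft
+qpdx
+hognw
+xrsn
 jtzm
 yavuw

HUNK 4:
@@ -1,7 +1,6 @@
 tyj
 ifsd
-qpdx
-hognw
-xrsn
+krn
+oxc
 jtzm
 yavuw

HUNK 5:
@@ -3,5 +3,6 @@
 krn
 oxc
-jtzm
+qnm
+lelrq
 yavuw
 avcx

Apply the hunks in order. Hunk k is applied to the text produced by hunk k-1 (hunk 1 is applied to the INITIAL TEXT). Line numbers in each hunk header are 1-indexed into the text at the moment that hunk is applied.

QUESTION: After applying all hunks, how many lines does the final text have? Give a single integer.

Hunk 1: at line 5 remove [oxhe] add [xvjp] -> 7 lines: tyj ifsd oft ydt xgajh xvjp yudjg
Hunk 2: at line 2 remove [ydt] add [jtzm,yavuw,avcx] -> 9 lines: tyj ifsd oft jtzm yavuw avcx xgajh xvjp yudjg
Hunk 3: at line 1 remove [oft] add [qpdx,hognw,xrsn] -> 11 lines: tyj ifsd qpdx hognw xrsn jtzm yavuw avcx xgajh xvjp yudjg
Hunk 4: at line 1 remove [qpdx,hognw,xrsn] add [krn,oxc] -> 10 lines: tyj ifsd krn oxc jtzm yavuw avcx xgajh xvjp yudjg
Hunk 5: at line 3 remove [jtzm] add [qnm,lelrq] -> 11 lines: tyj ifsd krn oxc qnm lelrq yavuw avcx xgajh xvjp yudjg
Final line count: 11

Answer: 11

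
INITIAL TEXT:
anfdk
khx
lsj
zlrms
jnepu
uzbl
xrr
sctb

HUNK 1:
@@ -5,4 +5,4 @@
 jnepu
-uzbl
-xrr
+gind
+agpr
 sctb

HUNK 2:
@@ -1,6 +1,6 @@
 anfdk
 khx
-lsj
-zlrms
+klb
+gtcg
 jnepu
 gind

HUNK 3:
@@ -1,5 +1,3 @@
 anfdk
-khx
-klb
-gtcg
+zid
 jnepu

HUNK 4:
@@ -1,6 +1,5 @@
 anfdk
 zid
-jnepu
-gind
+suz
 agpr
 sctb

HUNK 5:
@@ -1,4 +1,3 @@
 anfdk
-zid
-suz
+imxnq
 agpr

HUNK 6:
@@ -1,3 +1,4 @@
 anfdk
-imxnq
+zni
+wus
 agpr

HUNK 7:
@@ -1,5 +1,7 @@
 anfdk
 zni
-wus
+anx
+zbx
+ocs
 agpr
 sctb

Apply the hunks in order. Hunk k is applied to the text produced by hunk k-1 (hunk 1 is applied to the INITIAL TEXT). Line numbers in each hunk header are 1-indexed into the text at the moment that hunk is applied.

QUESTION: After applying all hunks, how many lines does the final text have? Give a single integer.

Hunk 1: at line 5 remove [uzbl,xrr] add [gind,agpr] -> 8 lines: anfdk khx lsj zlrms jnepu gind agpr sctb
Hunk 2: at line 1 remove [lsj,zlrms] add [klb,gtcg] -> 8 lines: anfdk khx klb gtcg jnepu gind agpr sctb
Hunk 3: at line 1 remove [khx,klb,gtcg] add [zid] -> 6 lines: anfdk zid jnepu gind agpr sctb
Hunk 4: at line 1 remove [jnepu,gind] add [suz] -> 5 lines: anfdk zid suz agpr sctb
Hunk 5: at line 1 remove [zid,suz] add [imxnq] -> 4 lines: anfdk imxnq agpr sctb
Hunk 6: at line 1 remove [imxnq] add [zni,wus] -> 5 lines: anfdk zni wus agpr sctb
Hunk 7: at line 1 remove [wus] add [anx,zbx,ocs] -> 7 lines: anfdk zni anx zbx ocs agpr sctb
Final line count: 7

Answer: 7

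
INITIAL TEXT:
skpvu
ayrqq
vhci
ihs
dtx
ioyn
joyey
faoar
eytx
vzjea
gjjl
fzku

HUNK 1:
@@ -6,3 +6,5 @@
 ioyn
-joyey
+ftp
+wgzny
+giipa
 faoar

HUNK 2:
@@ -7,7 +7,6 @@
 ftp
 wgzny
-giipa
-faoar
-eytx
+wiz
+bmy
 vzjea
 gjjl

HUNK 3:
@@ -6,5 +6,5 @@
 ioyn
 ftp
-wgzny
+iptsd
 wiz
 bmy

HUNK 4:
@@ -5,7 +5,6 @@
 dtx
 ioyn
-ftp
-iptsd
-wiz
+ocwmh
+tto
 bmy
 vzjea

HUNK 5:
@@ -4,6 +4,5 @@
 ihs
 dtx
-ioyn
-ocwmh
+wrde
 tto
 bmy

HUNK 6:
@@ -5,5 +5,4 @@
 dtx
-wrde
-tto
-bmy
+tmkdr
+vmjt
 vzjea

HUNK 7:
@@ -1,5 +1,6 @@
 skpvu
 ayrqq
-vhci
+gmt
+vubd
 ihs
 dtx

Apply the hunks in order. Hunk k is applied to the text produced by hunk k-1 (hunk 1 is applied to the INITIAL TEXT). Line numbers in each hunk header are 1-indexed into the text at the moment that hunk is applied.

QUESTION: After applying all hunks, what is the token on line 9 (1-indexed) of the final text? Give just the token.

Hunk 1: at line 6 remove [joyey] add [ftp,wgzny,giipa] -> 14 lines: skpvu ayrqq vhci ihs dtx ioyn ftp wgzny giipa faoar eytx vzjea gjjl fzku
Hunk 2: at line 7 remove [giipa,faoar,eytx] add [wiz,bmy] -> 13 lines: skpvu ayrqq vhci ihs dtx ioyn ftp wgzny wiz bmy vzjea gjjl fzku
Hunk 3: at line 6 remove [wgzny] add [iptsd] -> 13 lines: skpvu ayrqq vhci ihs dtx ioyn ftp iptsd wiz bmy vzjea gjjl fzku
Hunk 4: at line 5 remove [ftp,iptsd,wiz] add [ocwmh,tto] -> 12 lines: skpvu ayrqq vhci ihs dtx ioyn ocwmh tto bmy vzjea gjjl fzku
Hunk 5: at line 4 remove [ioyn,ocwmh] add [wrde] -> 11 lines: skpvu ayrqq vhci ihs dtx wrde tto bmy vzjea gjjl fzku
Hunk 6: at line 5 remove [wrde,tto,bmy] add [tmkdr,vmjt] -> 10 lines: skpvu ayrqq vhci ihs dtx tmkdr vmjt vzjea gjjl fzku
Hunk 7: at line 1 remove [vhci] add [gmt,vubd] -> 11 lines: skpvu ayrqq gmt vubd ihs dtx tmkdr vmjt vzjea gjjl fzku
Final line 9: vzjea

Answer: vzjea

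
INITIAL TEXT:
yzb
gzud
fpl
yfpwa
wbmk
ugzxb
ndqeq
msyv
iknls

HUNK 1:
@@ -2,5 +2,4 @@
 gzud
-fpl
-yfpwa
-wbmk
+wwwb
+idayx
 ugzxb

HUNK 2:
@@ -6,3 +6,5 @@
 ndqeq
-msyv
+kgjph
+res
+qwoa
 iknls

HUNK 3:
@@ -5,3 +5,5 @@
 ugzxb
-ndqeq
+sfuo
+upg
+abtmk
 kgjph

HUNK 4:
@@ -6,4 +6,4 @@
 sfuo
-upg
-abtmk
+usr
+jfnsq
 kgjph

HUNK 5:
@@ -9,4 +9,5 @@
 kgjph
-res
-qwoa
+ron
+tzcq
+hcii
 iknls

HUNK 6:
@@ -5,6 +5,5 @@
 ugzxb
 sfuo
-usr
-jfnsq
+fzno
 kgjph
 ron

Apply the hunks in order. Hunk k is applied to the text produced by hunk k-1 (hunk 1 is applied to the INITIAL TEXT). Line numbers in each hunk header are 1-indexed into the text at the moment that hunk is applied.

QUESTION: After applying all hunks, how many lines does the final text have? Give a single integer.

Answer: 12

Derivation:
Hunk 1: at line 2 remove [fpl,yfpwa,wbmk] add [wwwb,idayx] -> 8 lines: yzb gzud wwwb idayx ugzxb ndqeq msyv iknls
Hunk 2: at line 6 remove [msyv] add [kgjph,res,qwoa] -> 10 lines: yzb gzud wwwb idayx ugzxb ndqeq kgjph res qwoa iknls
Hunk 3: at line 5 remove [ndqeq] add [sfuo,upg,abtmk] -> 12 lines: yzb gzud wwwb idayx ugzxb sfuo upg abtmk kgjph res qwoa iknls
Hunk 4: at line 6 remove [upg,abtmk] add [usr,jfnsq] -> 12 lines: yzb gzud wwwb idayx ugzxb sfuo usr jfnsq kgjph res qwoa iknls
Hunk 5: at line 9 remove [res,qwoa] add [ron,tzcq,hcii] -> 13 lines: yzb gzud wwwb idayx ugzxb sfuo usr jfnsq kgjph ron tzcq hcii iknls
Hunk 6: at line 5 remove [usr,jfnsq] add [fzno] -> 12 lines: yzb gzud wwwb idayx ugzxb sfuo fzno kgjph ron tzcq hcii iknls
Final line count: 12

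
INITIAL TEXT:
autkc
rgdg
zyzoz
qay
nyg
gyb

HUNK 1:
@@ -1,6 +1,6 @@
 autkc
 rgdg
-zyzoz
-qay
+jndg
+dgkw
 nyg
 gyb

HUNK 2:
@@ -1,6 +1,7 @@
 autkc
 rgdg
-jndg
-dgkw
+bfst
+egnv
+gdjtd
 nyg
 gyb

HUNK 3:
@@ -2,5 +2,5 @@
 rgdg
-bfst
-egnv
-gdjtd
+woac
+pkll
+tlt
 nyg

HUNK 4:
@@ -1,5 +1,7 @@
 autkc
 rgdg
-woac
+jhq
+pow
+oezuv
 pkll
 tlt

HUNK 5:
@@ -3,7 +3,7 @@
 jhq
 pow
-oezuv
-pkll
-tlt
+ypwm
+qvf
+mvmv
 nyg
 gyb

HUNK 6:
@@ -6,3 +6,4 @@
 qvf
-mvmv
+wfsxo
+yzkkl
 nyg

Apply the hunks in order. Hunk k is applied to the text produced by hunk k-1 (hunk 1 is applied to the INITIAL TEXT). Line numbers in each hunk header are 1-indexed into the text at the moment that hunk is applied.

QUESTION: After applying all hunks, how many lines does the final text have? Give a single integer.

Answer: 10

Derivation:
Hunk 1: at line 1 remove [zyzoz,qay] add [jndg,dgkw] -> 6 lines: autkc rgdg jndg dgkw nyg gyb
Hunk 2: at line 1 remove [jndg,dgkw] add [bfst,egnv,gdjtd] -> 7 lines: autkc rgdg bfst egnv gdjtd nyg gyb
Hunk 3: at line 2 remove [bfst,egnv,gdjtd] add [woac,pkll,tlt] -> 7 lines: autkc rgdg woac pkll tlt nyg gyb
Hunk 4: at line 1 remove [woac] add [jhq,pow,oezuv] -> 9 lines: autkc rgdg jhq pow oezuv pkll tlt nyg gyb
Hunk 5: at line 3 remove [oezuv,pkll,tlt] add [ypwm,qvf,mvmv] -> 9 lines: autkc rgdg jhq pow ypwm qvf mvmv nyg gyb
Hunk 6: at line 6 remove [mvmv] add [wfsxo,yzkkl] -> 10 lines: autkc rgdg jhq pow ypwm qvf wfsxo yzkkl nyg gyb
Final line count: 10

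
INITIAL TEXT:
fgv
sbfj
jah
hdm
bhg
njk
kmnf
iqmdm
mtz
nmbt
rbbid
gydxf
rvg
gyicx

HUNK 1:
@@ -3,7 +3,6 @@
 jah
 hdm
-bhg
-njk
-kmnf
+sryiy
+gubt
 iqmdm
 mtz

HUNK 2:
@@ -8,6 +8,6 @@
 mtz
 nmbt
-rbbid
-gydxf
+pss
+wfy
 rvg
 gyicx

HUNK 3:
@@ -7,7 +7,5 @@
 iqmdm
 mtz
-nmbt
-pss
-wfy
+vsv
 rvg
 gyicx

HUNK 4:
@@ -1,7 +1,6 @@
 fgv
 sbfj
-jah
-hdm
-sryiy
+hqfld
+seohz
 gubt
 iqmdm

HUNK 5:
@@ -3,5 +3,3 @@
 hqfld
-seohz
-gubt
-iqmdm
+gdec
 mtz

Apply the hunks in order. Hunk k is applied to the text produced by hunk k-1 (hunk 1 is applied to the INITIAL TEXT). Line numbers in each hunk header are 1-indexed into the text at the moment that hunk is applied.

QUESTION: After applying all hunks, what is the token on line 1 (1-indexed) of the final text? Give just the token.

Hunk 1: at line 3 remove [bhg,njk,kmnf] add [sryiy,gubt] -> 13 lines: fgv sbfj jah hdm sryiy gubt iqmdm mtz nmbt rbbid gydxf rvg gyicx
Hunk 2: at line 8 remove [rbbid,gydxf] add [pss,wfy] -> 13 lines: fgv sbfj jah hdm sryiy gubt iqmdm mtz nmbt pss wfy rvg gyicx
Hunk 3: at line 7 remove [nmbt,pss,wfy] add [vsv] -> 11 lines: fgv sbfj jah hdm sryiy gubt iqmdm mtz vsv rvg gyicx
Hunk 4: at line 1 remove [jah,hdm,sryiy] add [hqfld,seohz] -> 10 lines: fgv sbfj hqfld seohz gubt iqmdm mtz vsv rvg gyicx
Hunk 5: at line 3 remove [seohz,gubt,iqmdm] add [gdec] -> 8 lines: fgv sbfj hqfld gdec mtz vsv rvg gyicx
Final line 1: fgv

Answer: fgv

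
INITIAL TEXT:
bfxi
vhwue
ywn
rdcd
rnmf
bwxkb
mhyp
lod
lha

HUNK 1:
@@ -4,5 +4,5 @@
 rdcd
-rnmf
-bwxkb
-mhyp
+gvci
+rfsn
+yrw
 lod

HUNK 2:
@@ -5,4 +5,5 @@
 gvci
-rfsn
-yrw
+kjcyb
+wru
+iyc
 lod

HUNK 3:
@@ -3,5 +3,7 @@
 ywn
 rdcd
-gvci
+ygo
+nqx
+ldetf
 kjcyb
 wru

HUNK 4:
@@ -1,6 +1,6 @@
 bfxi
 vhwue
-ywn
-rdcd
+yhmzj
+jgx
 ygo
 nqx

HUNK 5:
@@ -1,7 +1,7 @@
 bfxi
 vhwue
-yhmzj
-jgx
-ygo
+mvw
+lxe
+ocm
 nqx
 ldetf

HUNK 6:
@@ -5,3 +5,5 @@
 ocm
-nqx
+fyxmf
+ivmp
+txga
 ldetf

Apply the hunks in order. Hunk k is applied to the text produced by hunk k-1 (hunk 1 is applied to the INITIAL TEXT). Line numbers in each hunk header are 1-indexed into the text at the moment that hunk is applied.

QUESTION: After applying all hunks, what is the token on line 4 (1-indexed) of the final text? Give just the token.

Answer: lxe

Derivation:
Hunk 1: at line 4 remove [rnmf,bwxkb,mhyp] add [gvci,rfsn,yrw] -> 9 lines: bfxi vhwue ywn rdcd gvci rfsn yrw lod lha
Hunk 2: at line 5 remove [rfsn,yrw] add [kjcyb,wru,iyc] -> 10 lines: bfxi vhwue ywn rdcd gvci kjcyb wru iyc lod lha
Hunk 3: at line 3 remove [gvci] add [ygo,nqx,ldetf] -> 12 lines: bfxi vhwue ywn rdcd ygo nqx ldetf kjcyb wru iyc lod lha
Hunk 4: at line 1 remove [ywn,rdcd] add [yhmzj,jgx] -> 12 lines: bfxi vhwue yhmzj jgx ygo nqx ldetf kjcyb wru iyc lod lha
Hunk 5: at line 1 remove [yhmzj,jgx,ygo] add [mvw,lxe,ocm] -> 12 lines: bfxi vhwue mvw lxe ocm nqx ldetf kjcyb wru iyc lod lha
Hunk 6: at line 5 remove [nqx] add [fyxmf,ivmp,txga] -> 14 lines: bfxi vhwue mvw lxe ocm fyxmf ivmp txga ldetf kjcyb wru iyc lod lha
Final line 4: lxe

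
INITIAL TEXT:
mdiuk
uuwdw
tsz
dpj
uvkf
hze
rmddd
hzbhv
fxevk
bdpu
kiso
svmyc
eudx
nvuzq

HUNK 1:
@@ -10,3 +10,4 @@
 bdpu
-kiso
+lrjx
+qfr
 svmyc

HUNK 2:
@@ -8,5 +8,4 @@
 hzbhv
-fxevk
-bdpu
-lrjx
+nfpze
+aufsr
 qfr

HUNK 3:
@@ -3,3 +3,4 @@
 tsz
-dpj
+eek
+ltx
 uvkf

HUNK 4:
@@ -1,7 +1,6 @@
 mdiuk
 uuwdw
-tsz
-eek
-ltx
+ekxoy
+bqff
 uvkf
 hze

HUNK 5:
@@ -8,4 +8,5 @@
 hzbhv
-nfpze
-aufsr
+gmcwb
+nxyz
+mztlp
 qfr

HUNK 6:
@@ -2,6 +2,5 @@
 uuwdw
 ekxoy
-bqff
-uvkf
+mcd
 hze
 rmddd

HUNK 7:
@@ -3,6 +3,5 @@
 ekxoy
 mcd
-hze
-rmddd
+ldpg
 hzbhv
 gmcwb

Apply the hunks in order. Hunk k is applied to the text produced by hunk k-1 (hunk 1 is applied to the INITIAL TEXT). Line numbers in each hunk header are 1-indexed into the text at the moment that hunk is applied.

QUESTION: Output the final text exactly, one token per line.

Hunk 1: at line 10 remove [kiso] add [lrjx,qfr] -> 15 lines: mdiuk uuwdw tsz dpj uvkf hze rmddd hzbhv fxevk bdpu lrjx qfr svmyc eudx nvuzq
Hunk 2: at line 8 remove [fxevk,bdpu,lrjx] add [nfpze,aufsr] -> 14 lines: mdiuk uuwdw tsz dpj uvkf hze rmddd hzbhv nfpze aufsr qfr svmyc eudx nvuzq
Hunk 3: at line 3 remove [dpj] add [eek,ltx] -> 15 lines: mdiuk uuwdw tsz eek ltx uvkf hze rmddd hzbhv nfpze aufsr qfr svmyc eudx nvuzq
Hunk 4: at line 1 remove [tsz,eek,ltx] add [ekxoy,bqff] -> 14 lines: mdiuk uuwdw ekxoy bqff uvkf hze rmddd hzbhv nfpze aufsr qfr svmyc eudx nvuzq
Hunk 5: at line 8 remove [nfpze,aufsr] add [gmcwb,nxyz,mztlp] -> 15 lines: mdiuk uuwdw ekxoy bqff uvkf hze rmddd hzbhv gmcwb nxyz mztlp qfr svmyc eudx nvuzq
Hunk 6: at line 2 remove [bqff,uvkf] add [mcd] -> 14 lines: mdiuk uuwdw ekxoy mcd hze rmddd hzbhv gmcwb nxyz mztlp qfr svmyc eudx nvuzq
Hunk 7: at line 3 remove [hze,rmddd] add [ldpg] -> 13 lines: mdiuk uuwdw ekxoy mcd ldpg hzbhv gmcwb nxyz mztlp qfr svmyc eudx nvuzq

Answer: mdiuk
uuwdw
ekxoy
mcd
ldpg
hzbhv
gmcwb
nxyz
mztlp
qfr
svmyc
eudx
nvuzq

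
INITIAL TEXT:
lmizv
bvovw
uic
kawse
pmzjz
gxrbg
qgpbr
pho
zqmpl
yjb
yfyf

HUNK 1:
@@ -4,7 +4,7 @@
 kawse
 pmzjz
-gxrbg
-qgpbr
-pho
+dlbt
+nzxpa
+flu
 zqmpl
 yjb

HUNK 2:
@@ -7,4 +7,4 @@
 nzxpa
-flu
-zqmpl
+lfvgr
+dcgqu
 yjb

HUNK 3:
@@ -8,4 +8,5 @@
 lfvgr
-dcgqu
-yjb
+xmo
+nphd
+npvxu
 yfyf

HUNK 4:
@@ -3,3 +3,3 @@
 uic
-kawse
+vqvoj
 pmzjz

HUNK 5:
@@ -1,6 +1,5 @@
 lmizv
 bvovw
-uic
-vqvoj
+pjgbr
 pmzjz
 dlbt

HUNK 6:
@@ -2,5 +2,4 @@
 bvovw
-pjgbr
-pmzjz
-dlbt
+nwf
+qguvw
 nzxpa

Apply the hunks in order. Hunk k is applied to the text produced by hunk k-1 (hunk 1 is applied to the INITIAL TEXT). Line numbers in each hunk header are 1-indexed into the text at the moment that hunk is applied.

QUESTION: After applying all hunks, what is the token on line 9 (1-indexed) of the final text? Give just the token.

Answer: npvxu

Derivation:
Hunk 1: at line 4 remove [gxrbg,qgpbr,pho] add [dlbt,nzxpa,flu] -> 11 lines: lmizv bvovw uic kawse pmzjz dlbt nzxpa flu zqmpl yjb yfyf
Hunk 2: at line 7 remove [flu,zqmpl] add [lfvgr,dcgqu] -> 11 lines: lmizv bvovw uic kawse pmzjz dlbt nzxpa lfvgr dcgqu yjb yfyf
Hunk 3: at line 8 remove [dcgqu,yjb] add [xmo,nphd,npvxu] -> 12 lines: lmizv bvovw uic kawse pmzjz dlbt nzxpa lfvgr xmo nphd npvxu yfyf
Hunk 4: at line 3 remove [kawse] add [vqvoj] -> 12 lines: lmizv bvovw uic vqvoj pmzjz dlbt nzxpa lfvgr xmo nphd npvxu yfyf
Hunk 5: at line 1 remove [uic,vqvoj] add [pjgbr] -> 11 lines: lmizv bvovw pjgbr pmzjz dlbt nzxpa lfvgr xmo nphd npvxu yfyf
Hunk 6: at line 2 remove [pjgbr,pmzjz,dlbt] add [nwf,qguvw] -> 10 lines: lmizv bvovw nwf qguvw nzxpa lfvgr xmo nphd npvxu yfyf
Final line 9: npvxu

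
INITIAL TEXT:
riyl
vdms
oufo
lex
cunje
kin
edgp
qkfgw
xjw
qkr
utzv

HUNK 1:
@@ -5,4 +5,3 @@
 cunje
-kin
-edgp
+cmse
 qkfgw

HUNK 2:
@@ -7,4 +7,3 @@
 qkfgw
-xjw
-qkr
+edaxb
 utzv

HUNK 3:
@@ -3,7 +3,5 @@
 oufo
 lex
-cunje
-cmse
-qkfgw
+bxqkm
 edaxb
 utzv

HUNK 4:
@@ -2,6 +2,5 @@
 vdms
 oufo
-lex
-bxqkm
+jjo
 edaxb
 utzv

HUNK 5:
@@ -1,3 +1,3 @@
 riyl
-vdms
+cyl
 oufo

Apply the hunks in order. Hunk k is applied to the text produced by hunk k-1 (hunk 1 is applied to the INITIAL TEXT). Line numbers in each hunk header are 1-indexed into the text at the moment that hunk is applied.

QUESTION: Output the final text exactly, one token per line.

Hunk 1: at line 5 remove [kin,edgp] add [cmse] -> 10 lines: riyl vdms oufo lex cunje cmse qkfgw xjw qkr utzv
Hunk 2: at line 7 remove [xjw,qkr] add [edaxb] -> 9 lines: riyl vdms oufo lex cunje cmse qkfgw edaxb utzv
Hunk 3: at line 3 remove [cunje,cmse,qkfgw] add [bxqkm] -> 7 lines: riyl vdms oufo lex bxqkm edaxb utzv
Hunk 4: at line 2 remove [lex,bxqkm] add [jjo] -> 6 lines: riyl vdms oufo jjo edaxb utzv
Hunk 5: at line 1 remove [vdms] add [cyl] -> 6 lines: riyl cyl oufo jjo edaxb utzv

Answer: riyl
cyl
oufo
jjo
edaxb
utzv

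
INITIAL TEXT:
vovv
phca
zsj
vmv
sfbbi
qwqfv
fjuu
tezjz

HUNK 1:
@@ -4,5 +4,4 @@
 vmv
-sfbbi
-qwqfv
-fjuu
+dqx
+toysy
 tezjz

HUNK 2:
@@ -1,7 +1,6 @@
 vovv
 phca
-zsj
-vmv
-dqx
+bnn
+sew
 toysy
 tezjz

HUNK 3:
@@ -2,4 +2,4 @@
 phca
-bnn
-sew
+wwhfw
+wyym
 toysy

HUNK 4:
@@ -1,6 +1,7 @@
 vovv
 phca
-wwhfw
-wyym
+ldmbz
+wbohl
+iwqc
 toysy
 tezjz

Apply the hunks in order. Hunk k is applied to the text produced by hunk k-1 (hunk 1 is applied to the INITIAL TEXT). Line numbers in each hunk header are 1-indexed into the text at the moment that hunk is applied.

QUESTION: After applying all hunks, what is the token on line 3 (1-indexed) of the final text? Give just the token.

Hunk 1: at line 4 remove [sfbbi,qwqfv,fjuu] add [dqx,toysy] -> 7 lines: vovv phca zsj vmv dqx toysy tezjz
Hunk 2: at line 1 remove [zsj,vmv,dqx] add [bnn,sew] -> 6 lines: vovv phca bnn sew toysy tezjz
Hunk 3: at line 2 remove [bnn,sew] add [wwhfw,wyym] -> 6 lines: vovv phca wwhfw wyym toysy tezjz
Hunk 4: at line 1 remove [wwhfw,wyym] add [ldmbz,wbohl,iwqc] -> 7 lines: vovv phca ldmbz wbohl iwqc toysy tezjz
Final line 3: ldmbz

Answer: ldmbz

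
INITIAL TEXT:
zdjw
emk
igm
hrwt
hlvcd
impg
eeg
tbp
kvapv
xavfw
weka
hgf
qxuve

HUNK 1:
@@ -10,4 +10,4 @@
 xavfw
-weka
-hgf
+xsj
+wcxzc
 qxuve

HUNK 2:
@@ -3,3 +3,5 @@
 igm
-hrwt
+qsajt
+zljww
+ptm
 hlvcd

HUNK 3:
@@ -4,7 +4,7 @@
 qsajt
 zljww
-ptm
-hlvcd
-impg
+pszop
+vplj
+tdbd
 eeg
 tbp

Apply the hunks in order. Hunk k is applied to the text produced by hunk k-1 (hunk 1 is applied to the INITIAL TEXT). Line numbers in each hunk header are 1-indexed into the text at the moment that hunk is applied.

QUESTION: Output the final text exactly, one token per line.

Answer: zdjw
emk
igm
qsajt
zljww
pszop
vplj
tdbd
eeg
tbp
kvapv
xavfw
xsj
wcxzc
qxuve

Derivation:
Hunk 1: at line 10 remove [weka,hgf] add [xsj,wcxzc] -> 13 lines: zdjw emk igm hrwt hlvcd impg eeg tbp kvapv xavfw xsj wcxzc qxuve
Hunk 2: at line 3 remove [hrwt] add [qsajt,zljww,ptm] -> 15 lines: zdjw emk igm qsajt zljww ptm hlvcd impg eeg tbp kvapv xavfw xsj wcxzc qxuve
Hunk 3: at line 4 remove [ptm,hlvcd,impg] add [pszop,vplj,tdbd] -> 15 lines: zdjw emk igm qsajt zljww pszop vplj tdbd eeg tbp kvapv xavfw xsj wcxzc qxuve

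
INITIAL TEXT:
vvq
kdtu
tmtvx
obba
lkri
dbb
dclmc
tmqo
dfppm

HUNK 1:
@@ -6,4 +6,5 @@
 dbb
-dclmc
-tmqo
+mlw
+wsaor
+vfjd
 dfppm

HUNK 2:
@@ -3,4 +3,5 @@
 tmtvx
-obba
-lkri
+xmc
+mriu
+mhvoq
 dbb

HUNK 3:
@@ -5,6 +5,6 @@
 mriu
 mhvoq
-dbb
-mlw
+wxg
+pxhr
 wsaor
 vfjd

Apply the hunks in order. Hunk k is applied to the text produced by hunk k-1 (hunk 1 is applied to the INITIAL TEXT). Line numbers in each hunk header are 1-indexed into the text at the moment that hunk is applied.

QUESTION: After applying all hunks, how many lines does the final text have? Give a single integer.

Answer: 11

Derivation:
Hunk 1: at line 6 remove [dclmc,tmqo] add [mlw,wsaor,vfjd] -> 10 lines: vvq kdtu tmtvx obba lkri dbb mlw wsaor vfjd dfppm
Hunk 2: at line 3 remove [obba,lkri] add [xmc,mriu,mhvoq] -> 11 lines: vvq kdtu tmtvx xmc mriu mhvoq dbb mlw wsaor vfjd dfppm
Hunk 3: at line 5 remove [dbb,mlw] add [wxg,pxhr] -> 11 lines: vvq kdtu tmtvx xmc mriu mhvoq wxg pxhr wsaor vfjd dfppm
Final line count: 11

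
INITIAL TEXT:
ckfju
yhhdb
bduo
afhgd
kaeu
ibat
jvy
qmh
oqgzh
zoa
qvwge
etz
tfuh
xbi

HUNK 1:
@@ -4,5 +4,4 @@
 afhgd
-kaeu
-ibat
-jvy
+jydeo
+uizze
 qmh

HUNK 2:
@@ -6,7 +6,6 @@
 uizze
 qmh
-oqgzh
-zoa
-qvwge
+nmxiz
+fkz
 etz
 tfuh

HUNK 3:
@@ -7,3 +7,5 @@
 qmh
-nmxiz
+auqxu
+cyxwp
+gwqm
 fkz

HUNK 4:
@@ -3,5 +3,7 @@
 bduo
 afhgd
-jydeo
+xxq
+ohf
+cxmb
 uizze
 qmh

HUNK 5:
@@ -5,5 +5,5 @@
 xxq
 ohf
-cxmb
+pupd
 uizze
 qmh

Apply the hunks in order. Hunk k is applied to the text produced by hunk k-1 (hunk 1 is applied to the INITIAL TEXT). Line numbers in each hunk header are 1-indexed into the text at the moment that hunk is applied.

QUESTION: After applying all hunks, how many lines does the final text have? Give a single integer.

Hunk 1: at line 4 remove [kaeu,ibat,jvy] add [jydeo,uizze] -> 13 lines: ckfju yhhdb bduo afhgd jydeo uizze qmh oqgzh zoa qvwge etz tfuh xbi
Hunk 2: at line 6 remove [oqgzh,zoa,qvwge] add [nmxiz,fkz] -> 12 lines: ckfju yhhdb bduo afhgd jydeo uizze qmh nmxiz fkz etz tfuh xbi
Hunk 3: at line 7 remove [nmxiz] add [auqxu,cyxwp,gwqm] -> 14 lines: ckfju yhhdb bduo afhgd jydeo uizze qmh auqxu cyxwp gwqm fkz etz tfuh xbi
Hunk 4: at line 3 remove [jydeo] add [xxq,ohf,cxmb] -> 16 lines: ckfju yhhdb bduo afhgd xxq ohf cxmb uizze qmh auqxu cyxwp gwqm fkz etz tfuh xbi
Hunk 5: at line 5 remove [cxmb] add [pupd] -> 16 lines: ckfju yhhdb bduo afhgd xxq ohf pupd uizze qmh auqxu cyxwp gwqm fkz etz tfuh xbi
Final line count: 16

Answer: 16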